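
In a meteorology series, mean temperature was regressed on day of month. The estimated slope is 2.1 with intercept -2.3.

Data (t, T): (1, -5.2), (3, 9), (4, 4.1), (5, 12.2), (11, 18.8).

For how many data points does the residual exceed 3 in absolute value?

t=1: T̂ = -2.3 + 2.1·1 = -0.2; r = -5.2 − (-0.2) = -5
t=3: T̂ = -2.3 + 2.1·3 = 4; r = 9 − 4 = 5
t=4: T̂ = -2.3 + 2.1·4 = 6.1; r = 4.1 − 6.1 = -2
t=5: T̂ = -2.3 + 2.1·5 = 8.2; r = 12.2 − 8.2 = 4
t=11: T̂ = -2.3 + 2.1·11 = 20.8; r = 18.8 − 20.8 = -2
|r| > 3: t=1 (|r|=5), t=3 (|r|=5), t=5 (|r|=4) → 3

3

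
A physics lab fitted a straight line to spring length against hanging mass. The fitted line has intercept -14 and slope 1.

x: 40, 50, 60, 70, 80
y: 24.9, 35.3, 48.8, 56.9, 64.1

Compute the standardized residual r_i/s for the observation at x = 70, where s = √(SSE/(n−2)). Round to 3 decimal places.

0.417

x=40: ŷ = -14 + 40 = 26; r = 24.9 − 26 = -1.1
x=50: ŷ = -14 + 50 = 36; r = 35.3 − 36 = -0.7
x=60: ŷ = -14 + 60 = 46; r = 48.8 − 46 = 2.8
x=70: ŷ = -14 + 70 = 56; r = 56.9 − 56 = 0.9
x=80: ŷ = -14 + 80 = 66; r = 64.1 − 66 = -1.9
SSE = 1.21 + 0.49 + 7.84 + 0.81 + 3.61 = 13.96
s = √(13.96/3) = 2.15716
r/s = 0.9 / 2.15716 = 0.417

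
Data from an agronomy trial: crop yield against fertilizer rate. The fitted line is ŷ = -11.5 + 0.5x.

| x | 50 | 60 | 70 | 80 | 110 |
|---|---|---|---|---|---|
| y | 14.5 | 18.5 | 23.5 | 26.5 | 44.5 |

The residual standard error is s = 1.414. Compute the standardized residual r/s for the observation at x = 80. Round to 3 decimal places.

-1.414

ŷ = -11.5 + 0.5·80 = 28.5
r = 26.5 − 28.5 = -2
r/s = -2 / 1.414 = -1.414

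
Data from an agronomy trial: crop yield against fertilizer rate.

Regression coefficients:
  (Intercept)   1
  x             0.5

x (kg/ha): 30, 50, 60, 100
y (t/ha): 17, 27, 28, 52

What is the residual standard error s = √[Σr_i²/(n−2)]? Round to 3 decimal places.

x=30: ŷ = 1 + 0.5·30 = 16; r = 17 − 16 = 1
x=50: ŷ = 1 + 0.5·50 = 26; r = 27 − 26 = 1
x=60: ŷ = 1 + 0.5·60 = 31; r = 28 − 31 = -3
x=100: ŷ = 1 + 0.5·100 = 51; r = 52 − 51 = 1
SSE = 1 + 1 + 9 + 1 = 12
s = √(12/2) = √6 ≈ 2.449

s = 2.449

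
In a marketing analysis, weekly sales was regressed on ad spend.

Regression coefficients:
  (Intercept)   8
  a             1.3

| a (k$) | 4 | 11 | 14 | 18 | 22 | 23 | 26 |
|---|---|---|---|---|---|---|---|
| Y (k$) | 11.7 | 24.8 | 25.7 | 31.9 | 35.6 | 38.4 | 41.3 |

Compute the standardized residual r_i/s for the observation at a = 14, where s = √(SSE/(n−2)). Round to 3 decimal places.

-0.345

a=4: Ŷ = 8 + 1.3·4 = 13.2; r = 11.7 − 13.2 = -1.5
a=11: Ŷ = 8 + 1.3·11 = 22.3; r = 24.8 − 22.3 = 2.5
a=14: Ŷ = 8 + 1.3·14 = 26.2; r = 25.7 − 26.2 = -0.5
a=18: Ŷ = 8 + 1.3·18 = 31.4; r = 31.9 − 31.4 = 0.5
a=22: Ŷ = 8 + 1.3·22 = 36.6; r = 35.6 − 36.6 = -1
a=23: Ŷ = 8 + 1.3·23 = 37.9; r = 38.4 − 37.9 = 0.5
a=26: Ŷ = 8 + 1.3·26 = 41.8; r = 41.3 − 41.8 = -0.5
SSE = 2.25 + 6.25 + 0.25 + 0.25 + 1 + 0.25 + 0.25 = 10.5
s = √(10.5/5) = 1.44914
r/s = -0.5 / 1.44914 = -0.345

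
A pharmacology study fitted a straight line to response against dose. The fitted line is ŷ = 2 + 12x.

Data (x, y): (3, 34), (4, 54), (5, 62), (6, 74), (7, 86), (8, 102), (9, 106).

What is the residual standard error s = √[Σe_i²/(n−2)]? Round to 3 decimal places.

s = 3.578

x=3: ŷ = 2 + 12·3 = 38; e = 34 − 38 = -4
x=4: ŷ = 2 + 12·4 = 50; e = 54 − 50 = 4
x=5: ŷ = 2 + 12·5 = 62; e = 62 − 62 = 0
x=6: ŷ = 2 + 12·6 = 74; e = 74 − 74 = 0
x=7: ŷ = 2 + 12·7 = 86; e = 86 − 86 = 0
x=8: ŷ = 2 + 12·8 = 98; e = 102 − 98 = 4
x=9: ŷ = 2 + 12·9 = 110; e = 106 − 110 = -4
SSE = 16 + 16 + 0 + 0 + 0 + 16 + 16 = 64
s = √(64/5) = √12.8 ≈ 3.578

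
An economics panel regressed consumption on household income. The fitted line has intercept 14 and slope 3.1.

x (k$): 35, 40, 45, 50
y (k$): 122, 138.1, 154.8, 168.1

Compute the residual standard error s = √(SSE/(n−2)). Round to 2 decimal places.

s = 1.17

x=35: ŷ = 14 + 3.1·35 = 122.5; e = 122 − 122.5 = -0.5
x=40: ŷ = 14 + 3.1·40 = 138; e = 138.1 − 138 = 0.1
x=45: ŷ = 14 + 3.1·45 = 153.5; e = 154.8 − 153.5 = 1.3
x=50: ŷ = 14 + 3.1·50 = 169; e = 168.1 − 169 = -0.9
SSE = 0.25 + 0.01 + 1.69 + 0.81 = 2.76
s = √(2.76/2) = √1.38 ≈ 1.17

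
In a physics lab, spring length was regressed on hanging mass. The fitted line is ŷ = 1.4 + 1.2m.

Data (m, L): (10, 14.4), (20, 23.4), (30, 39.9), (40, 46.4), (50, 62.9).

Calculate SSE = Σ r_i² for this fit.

SSE = 22.5

m=10: ŷ = 1.4 + 1.2·10 = 13.4; r = 14.4 − 13.4 = 1
m=20: ŷ = 1.4 + 1.2·20 = 25.4; r = 23.4 − 25.4 = -2
m=30: ŷ = 1.4 + 1.2·30 = 37.4; r = 39.9 − 37.4 = 2.5
m=40: ŷ = 1.4 + 1.2·40 = 49.4; r = 46.4 − 49.4 = -3
m=50: ŷ = 1.4 + 1.2·50 = 61.4; r = 62.9 − 61.4 = 1.5
SSE = 1 + 4 + 6.25 + 9 + 2.25 = 22.5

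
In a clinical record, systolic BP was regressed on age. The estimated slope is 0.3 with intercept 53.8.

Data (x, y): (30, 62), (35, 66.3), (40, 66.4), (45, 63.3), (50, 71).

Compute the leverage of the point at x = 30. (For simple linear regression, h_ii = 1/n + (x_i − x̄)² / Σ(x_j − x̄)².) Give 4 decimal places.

h = 0.6000

x̄ = (30 + 35 + 40 + 45 + 50)/5 = 40
Σ(x − x̄)² = 100 + 25 + 0 + 25 + 100 = 250
h = 1/5 + (-10)²/250 = 0.2 + 0.4 = 0.6000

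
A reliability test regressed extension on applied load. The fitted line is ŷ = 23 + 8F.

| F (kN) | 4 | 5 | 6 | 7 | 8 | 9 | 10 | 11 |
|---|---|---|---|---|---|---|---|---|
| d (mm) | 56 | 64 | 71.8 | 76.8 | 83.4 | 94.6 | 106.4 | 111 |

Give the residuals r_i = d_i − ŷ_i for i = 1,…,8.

F=4: ŷ = 23 + 8·4 = 55; r = 56 − 55 = 1
F=5: ŷ = 23 + 8·5 = 63; r = 64 − 63 = 1
F=6: ŷ = 23 + 8·6 = 71; r = 71.8 − 71 = 0.8
F=7: ŷ = 23 + 8·7 = 79; r = 76.8 − 79 = -2.2
F=8: ŷ = 23 + 8·8 = 87; r = 83.4 − 87 = -3.6
F=9: ŷ = 23 + 8·9 = 95; r = 94.6 − 95 = -0.4
F=10: ŷ = 23 + 8·10 = 103; r = 106.4 − 103 = 3.4
F=11: ŷ = 23 + 8·11 = 111; r = 111 − 111 = 0

1, 1, 0.8, -2.2, -3.6, -0.4, 3.4, 0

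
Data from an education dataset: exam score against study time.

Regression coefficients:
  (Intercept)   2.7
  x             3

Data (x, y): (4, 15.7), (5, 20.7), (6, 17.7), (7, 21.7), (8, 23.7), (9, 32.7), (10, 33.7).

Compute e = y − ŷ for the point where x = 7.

e = -2

ŷ = 2.7 + 3·7 = 23.7
e = 21.7 − 23.7 = -2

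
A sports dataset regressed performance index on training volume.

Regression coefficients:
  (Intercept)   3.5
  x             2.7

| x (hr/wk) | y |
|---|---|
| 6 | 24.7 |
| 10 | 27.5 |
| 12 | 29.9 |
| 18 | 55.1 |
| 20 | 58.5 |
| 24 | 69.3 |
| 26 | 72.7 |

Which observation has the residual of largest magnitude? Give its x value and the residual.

x=6: ŷ = 3.5 + 2.7·6 = 19.7; e = 24.7 − 19.7 = 5
x=10: ŷ = 3.5 + 2.7·10 = 30.5; e = 27.5 − 30.5 = -3
x=12: ŷ = 3.5 + 2.7·12 = 35.9; e = 29.9 − 35.9 = -6
x=18: ŷ = 3.5 + 2.7·18 = 52.1; e = 55.1 − 52.1 = 3
x=20: ŷ = 3.5 + 2.7·20 = 57.5; e = 58.5 − 57.5 = 1
x=24: ŷ = 3.5 + 2.7·24 = 68.3; e = 69.3 − 68.3 = 1
x=26: ŷ = 3.5 + 2.7·26 = 73.7; e = 72.7 − 73.7 = -1
Largest |e| is 6 at x = 12, residual -6.

x = 12, e = -6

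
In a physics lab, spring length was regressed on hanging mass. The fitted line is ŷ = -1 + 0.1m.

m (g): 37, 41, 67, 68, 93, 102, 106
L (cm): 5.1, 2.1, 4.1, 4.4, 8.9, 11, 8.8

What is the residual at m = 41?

e = -1

ŷ = -1 + 0.1·41 = 3.1
e = 2.1 − 3.1 = -1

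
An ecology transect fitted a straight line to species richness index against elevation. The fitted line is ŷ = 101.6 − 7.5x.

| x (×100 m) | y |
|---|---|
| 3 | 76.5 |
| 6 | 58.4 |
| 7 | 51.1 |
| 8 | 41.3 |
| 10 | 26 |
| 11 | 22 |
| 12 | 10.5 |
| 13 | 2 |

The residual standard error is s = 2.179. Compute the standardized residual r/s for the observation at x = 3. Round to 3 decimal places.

-1.193

ŷ = 101.6 − 7.5·3 = 79.1
r = 76.5 − 79.1 = -2.6
r/s = -2.6 / 2.179 = -1.193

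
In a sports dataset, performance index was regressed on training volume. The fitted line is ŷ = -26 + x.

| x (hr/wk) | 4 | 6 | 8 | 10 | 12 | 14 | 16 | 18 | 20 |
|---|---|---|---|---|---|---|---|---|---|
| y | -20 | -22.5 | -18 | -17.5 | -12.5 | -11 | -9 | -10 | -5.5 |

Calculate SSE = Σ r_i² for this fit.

x=4: ŷ = -26 + 4 = -22; r = -20 − (-22) = 2
x=6: ŷ = -26 + 6 = -20; r = -22.5 − (-20) = -2.5
x=8: ŷ = -26 + 8 = -18; r = -18 − (-18) = 0
x=10: ŷ = -26 + 10 = -16; r = -17.5 − (-16) = -1.5
x=12: ŷ = -26 + 12 = -14; r = -12.5 − (-14) = 1.5
x=14: ŷ = -26 + 14 = -12; r = -11 − (-12) = 1
x=16: ŷ = -26 + 16 = -10; r = -9 − (-10) = 1
x=18: ŷ = -26 + 18 = -8; r = -10 − (-8) = -2
x=20: ŷ = -26 + 20 = -6; r = -5.5 − (-6) = 0.5
SSE = 4 + 6.25 + 0 + 2.25 + 2.25 + 1 + 1 + 4 + 0.25 = 21

SSE = 21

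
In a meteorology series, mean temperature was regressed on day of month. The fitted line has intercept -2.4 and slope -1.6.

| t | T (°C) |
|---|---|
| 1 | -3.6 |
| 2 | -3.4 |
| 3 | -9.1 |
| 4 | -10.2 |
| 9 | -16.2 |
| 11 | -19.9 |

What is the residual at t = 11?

T̂ = -2.4 − 1.6·11 = -20
r = -19.9 − (-20) = 0.1

r = 0.1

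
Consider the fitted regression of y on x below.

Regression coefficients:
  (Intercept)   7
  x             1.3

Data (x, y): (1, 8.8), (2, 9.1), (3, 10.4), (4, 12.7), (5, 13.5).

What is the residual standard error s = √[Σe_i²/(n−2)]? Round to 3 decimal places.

x=1: ŷ = 7 + 1.3·1 = 8.3; e = 8.8 − 8.3 = 0.5
x=2: ŷ = 7 + 1.3·2 = 9.6; e = 9.1 − 9.6 = -0.5
x=3: ŷ = 7 + 1.3·3 = 10.9; e = 10.4 − 10.9 = -0.5
x=4: ŷ = 7 + 1.3·4 = 12.2; e = 12.7 − 12.2 = 0.5
x=5: ŷ = 7 + 1.3·5 = 13.5; e = 13.5 − 13.5 = 0
SSE = 0.25 + 0.25 + 0.25 + 0.25 + 0 = 1
s = √(1/3) = √0.333333 ≈ 0.577

s = 0.577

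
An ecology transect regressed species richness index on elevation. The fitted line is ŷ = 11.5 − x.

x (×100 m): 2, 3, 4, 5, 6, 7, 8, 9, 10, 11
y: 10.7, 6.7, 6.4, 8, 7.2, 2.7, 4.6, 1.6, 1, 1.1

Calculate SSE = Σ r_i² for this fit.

x=2: ŷ = 11.5 − 2 = 9.5; r = 10.7 − 9.5 = 1.2
x=3: ŷ = 11.5 − 3 = 8.5; r = 6.7 − 8.5 = -1.8
x=4: ŷ = 11.5 − 4 = 7.5; r = 6.4 − 7.5 = -1.1
x=5: ŷ = 11.5 − 5 = 6.5; r = 8 − 6.5 = 1.5
x=6: ŷ = 11.5 − 6 = 5.5; r = 7.2 − 5.5 = 1.7
x=7: ŷ = 11.5 − 7 = 4.5; r = 2.7 − 4.5 = -1.8
x=8: ŷ = 11.5 − 8 = 3.5; r = 4.6 − 3.5 = 1.1
x=9: ŷ = 11.5 − 9 = 2.5; r = 1.6 − 2.5 = -0.9
x=10: ŷ = 11.5 − 10 = 1.5; r = 1 − 1.5 = -0.5
x=11: ŷ = 11.5 − 11 = 0.5; r = 1.1 − 0.5 = 0.6
SSE = 1.44 + 3.24 + 1.21 + 2.25 + 2.89 + 3.24 + 1.21 + 0.81 + 0.25 + 0.36 = 16.9

SSE = 16.9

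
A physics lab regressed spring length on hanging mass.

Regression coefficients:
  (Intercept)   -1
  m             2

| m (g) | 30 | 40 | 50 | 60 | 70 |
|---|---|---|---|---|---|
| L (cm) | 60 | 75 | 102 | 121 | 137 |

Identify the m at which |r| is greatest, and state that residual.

m = 40, r = -4

m=30: L̂ = -1 + 2·30 = 59; r = 60 − 59 = 1
m=40: L̂ = -1 + 2·40 = 79; r = 75 − 79 = -4
m=50: L̂ = -1 + 2·50 = 99; r = 102 − 99 = 3
m=60: L̂ = -1 + 2·60 = 119; r = 121 − 119 = 2
m=70: L̂ = -1 + 2·70 = 139; r = 137 − 139 = -2
Largest |r| is 4 at m = 40, residual -4.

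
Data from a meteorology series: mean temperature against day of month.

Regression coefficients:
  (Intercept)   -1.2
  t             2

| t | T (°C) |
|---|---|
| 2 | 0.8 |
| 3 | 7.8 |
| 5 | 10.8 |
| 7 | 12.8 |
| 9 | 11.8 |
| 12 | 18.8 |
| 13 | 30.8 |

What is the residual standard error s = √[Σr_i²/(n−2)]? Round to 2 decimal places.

s = 4.34

t=2: T̂ = -1.2 + 2·2 = 2.8; r = 0.8 − 2.8 = -2
t=3: T̂ = -1.2 + 2·3 = 4.8; r = 7.8 − 4.8 = 3
t=5: T̂ = -1.2 + 2·5 = 8.8; r = 10.8 − 8.8 = 2
t=7: T̂ = -1.2 + 2·7 = 12.8; r = 12.8 − 12.8 = 0
t=9: T̂ = -1.2 + 2·9 = 16.8; r = 11.8 − 16.8 = -5
t=12: T̂ = -1.2 + 2·12 = 22.8; r = 18.8 − 22.8 = -4
t=13: T̂ = -1.2 + 2·13 = 24.8; r = 30.8 − 24.8 = 6
SSE = 4 + 9 + 4 + 0 + 25 + 16 + 36 = 94
s = √(94/5) = √18.8 ≈ 4.34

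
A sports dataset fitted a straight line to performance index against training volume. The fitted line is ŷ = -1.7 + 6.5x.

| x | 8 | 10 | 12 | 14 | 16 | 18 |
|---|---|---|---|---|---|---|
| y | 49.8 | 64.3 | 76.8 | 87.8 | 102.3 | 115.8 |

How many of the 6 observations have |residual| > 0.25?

x=8: ŷ = -1.7 + 6.5·8 = 50.3; e = 49.8 − 50.3 = -0.5
x=10: ŷ = -1.7 + 6.5·10 = 63.3; e = 64.3 − 63.3 = 1
x=12: ŷ = -1.7 + 6.5·12 = 76.3; e = 76.8 − 76.3 = 0.5
x=14: ŷ = -1.7 + 6.5·14 = 89.3; e = 87.8 − 89.3 = -1.5
x=16: ŷ = -1.7 + 6.5·16 = 102.3; e = 102.3 − 102.3 = 0
x=18: ŷ = -1.7 + 6.5·18 = 115.3; e = 115.8 − 115.3 = 0.5
|e| > 0.25: x=8 (|e|=0.5), x=10 (|e|=1), x=12 (|e|=0.5), x=14 (|e|=1.5), x=18 (|e|=0.5) → 5

5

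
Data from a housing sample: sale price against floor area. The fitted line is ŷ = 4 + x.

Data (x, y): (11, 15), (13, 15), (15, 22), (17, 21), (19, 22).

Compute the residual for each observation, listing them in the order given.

x=11: ŷ = 4 + 11 = 15; r = 15 − 15 = 0
x=13: ŷ = 4 + 13 = 17; r = 15 − 17 = -2
x=15: ŷ = 4 + 15 = 19; r = 22 − 19 = 3
x=17: ŷ = 4 + 17 = 21; r = 21 − 21 = 0
x=19: ŷ = 4 + 19 = 23; r = 22 − 23 = -1

0, -2, 3, 0, -1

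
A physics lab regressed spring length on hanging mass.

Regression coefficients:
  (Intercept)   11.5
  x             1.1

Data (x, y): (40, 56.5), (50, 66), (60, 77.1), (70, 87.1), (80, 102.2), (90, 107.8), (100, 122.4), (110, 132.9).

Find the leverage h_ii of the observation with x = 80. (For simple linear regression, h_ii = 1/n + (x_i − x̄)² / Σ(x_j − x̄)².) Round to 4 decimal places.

x̄ = (40 + 50 + 60 + 70 + 80 + 90 + 100 + 110)/8 = 75
Σ(x − x̄)² = 1225 + 625 + 225 + 25 + 25 + 225 + 625 + 1225 = 4200
h = 1/8 + (5)²/4200 = 0.125 + 0.00595238 = 0.1310

h = 0.1310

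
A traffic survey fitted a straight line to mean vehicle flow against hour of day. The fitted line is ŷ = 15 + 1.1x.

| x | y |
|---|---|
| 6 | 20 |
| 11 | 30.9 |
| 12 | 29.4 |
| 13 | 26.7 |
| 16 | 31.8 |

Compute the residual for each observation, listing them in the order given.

-1.6, 3.8, 1.2, -2.6, -0.8

x=6: ŷ = 15 + 1.1·6 = 21.6; r = 20 − 21.6 = -1.6
x=11: ŷ = 15 + 1.1·11 = 27.1; r = 30.9 − 27.1 = 3.8
x=12: ŷ = 15 + 1.1·12 = 28.2; r = 29.4 − 28.2 = 1.2
x=13: ŷ = 15 + 1.1·13 = 29.3; r = 26.7 − 29.3 = -2.6
x=16: ŷ = 15 + 1.1·16 = 32.6; r = 31.8 − 32.6 = -0.8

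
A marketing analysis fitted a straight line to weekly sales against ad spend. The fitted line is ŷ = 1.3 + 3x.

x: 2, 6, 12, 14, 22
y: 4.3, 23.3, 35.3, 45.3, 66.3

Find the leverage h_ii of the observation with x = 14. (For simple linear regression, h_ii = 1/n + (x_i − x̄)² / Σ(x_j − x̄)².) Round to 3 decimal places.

x̄ = (2 + 6 + 12 + 14 + 22)/5 = 11.2
Σ(x − x̄)² = 84.64 + 27.04 + 0.64 + 7.84 + 116.64 = 236.8
h = 1/5 + (2.8)²/236.8 = 0.2 + 0.0331081 = 0.233

h = 0.233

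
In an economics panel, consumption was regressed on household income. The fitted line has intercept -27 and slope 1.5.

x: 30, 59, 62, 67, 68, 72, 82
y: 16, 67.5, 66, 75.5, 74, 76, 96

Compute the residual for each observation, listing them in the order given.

-2, 6, 0, 2, -1, -5, 0

x=30: ŷ = -27 + 1.5·30 = 18; e = 16 − 18 = -2
x=59: ŷ = -27 + 1.5·59 = 61.5; e = 67.5 − 61.5 = 6
x=62: ŷ = -27 + 1.5·62 = 66; e = 66 − 66 = 0
x=67: ŷ = -27 + 1.5·67 = 73.5; e = 75.5 − 73.5 = 2
x=68: ŷ = -27 + 1.5·68 = 75; e = 74 − 75 = -1
x=72: ŷ = -27 + 1.5·72 = 81; e = 76 − 81 = -5
x=82: ŷ = -27 + 1.5·82 = 96; e = 96 − 96 = 0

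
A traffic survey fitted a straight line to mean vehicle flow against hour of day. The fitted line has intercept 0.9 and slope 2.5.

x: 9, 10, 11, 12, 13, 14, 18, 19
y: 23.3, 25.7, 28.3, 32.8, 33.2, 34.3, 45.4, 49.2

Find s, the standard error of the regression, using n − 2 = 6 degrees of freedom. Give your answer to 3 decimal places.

x=9: ŷ = 0.9 + 2.5·9 = 23.4; e = 23.3 − 23.4 = -0.1
x=10: ŷ = 0.9 + 2.5·10 = 25.9; e = 25.7 − 25.9 = -0.2
x=11: ŷ = 0.9 + 2.5·11 = 28.4; e = 28.3 − 28.4 = -0.1
x=12: ŷ = 0.9 + 2.5·12 = 30.9; e = 32.8 − 30.9 = 1.9
x=13: ŷ = 0.9 + 2.5·13 = 33.4; e = 33.2 − 33.4 = -0.2
x=14: ŷ = 0.9 + 2.5·14 = 35.9; e = 34.3 − 35.9 = -1.6
x=18: ŷ = 0.9 + 2.5·18 = 45.9; e = 45.4 − 45.9 = -0.5
x=19: ŷ = 0.9 + 2.5·19 = 48.4; e = 49.2 − 48.4 = 0.8
SSE = 0.01 + 0.04 + 0.01 + 3.61 + 0.04 + 2.56 + 0.25 + 0.64 = 7.16
s = √(7.16/6) = √1.19333 ≈ 1.092

s = 1.092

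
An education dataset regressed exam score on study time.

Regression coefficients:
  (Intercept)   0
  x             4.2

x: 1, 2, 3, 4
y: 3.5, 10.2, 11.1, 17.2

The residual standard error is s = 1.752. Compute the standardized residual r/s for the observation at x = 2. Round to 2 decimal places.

ŷ = 4.2·2 = 8.4
r = 10.2 − 8.4 = 1.8
r/s = 1.8 / 1.752 = 1.03

1.03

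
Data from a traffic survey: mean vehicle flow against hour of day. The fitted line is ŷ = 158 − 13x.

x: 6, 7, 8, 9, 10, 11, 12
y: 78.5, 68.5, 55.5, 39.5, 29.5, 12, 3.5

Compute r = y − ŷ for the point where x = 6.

r = -1.5

ŷ = 158 − 13·6 = 80
r = 78.5 − 80 = -1.5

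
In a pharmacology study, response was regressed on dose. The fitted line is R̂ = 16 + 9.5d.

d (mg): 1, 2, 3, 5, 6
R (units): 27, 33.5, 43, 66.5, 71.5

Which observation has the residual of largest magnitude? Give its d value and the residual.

d = 5, e = 3

d=1: R̂ = 16 + 9.5·1 = 25.5; e = 27 − 25.5 = 1.5
d=2: R̂ = 16 + 9.5·2 = 35; e = 33.5 − 35 = -1.5
d=3: R̂ = 16 + 9.5·3 = 44.5; e = 43 − 44.5 = -1.5
d=5: R̂ = 16 + 9.5·5 = 63.5; e = 66.5 − 63.5 = 3
d=6: R̂ = 16 + 9.5·6 = 73; e = 71.5 − 73 = -1.5
Largest |e| is 3 at d = 5, residual 3.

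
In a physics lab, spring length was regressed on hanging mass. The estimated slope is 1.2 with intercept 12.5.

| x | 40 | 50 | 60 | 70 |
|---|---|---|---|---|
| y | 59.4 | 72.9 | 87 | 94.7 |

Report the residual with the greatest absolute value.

x=40: ŷ = 12.5 + 1.2·40 = 60.5; r = 59.4 − 60.5 = -1.1
x=50: ŷ = 12.5 + 1.2·50 = 72.5; r = 72.9 − 72.5 = 0.4
x=60: ŷ = 12.5 + 1.2·60 = 84.5; r = 87 − 84.5 = 2.5
x=70: ŷ = 12.5 + 1.2·70 = 96.5; r = 94.7 − 96.5 = -1.8
Largest |r| is 2.5 at x = 60, residual 2.5.

r = 2.5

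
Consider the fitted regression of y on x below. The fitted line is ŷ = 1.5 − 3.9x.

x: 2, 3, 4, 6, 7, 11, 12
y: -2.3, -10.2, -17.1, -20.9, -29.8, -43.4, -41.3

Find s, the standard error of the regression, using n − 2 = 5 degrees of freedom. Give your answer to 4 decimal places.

s = 3.5214

x=2: ŷ = 1.5 − 3.9·2 = -6.3; e = -2.3 − (-6.3) = 4
x=3: ŷ = 1.5 − 3.9·3 = -10.2; e = -10.2 − (-10.2) = 0
x=4: ŷ = 1.5 − 3.9·4 = -14.1; e = -17.1 − (-14.1) = -3
x=6: ŷ = 1.5 − 3.9·6 = -21.9; e = -20.9 − (-21.9) = 1
x=7: ŷ = 1.5 − 3.9·7 = -25.8; e = -29.8 − (-25.8) = -4
x=11: ŷ = 1.5 − 3.9·11 = -41.4; e = -43.4 − (-41.4) = -2
x=12: ŷ = 1.5 − 3.9·12 = -45.3; e = -41.3 − (-45.3) = 4
SSE = 16 + 0 + 9 + 1 + 16 + 4 + 16 = 62
s = √(62/5) = √12.4 ≈ 3.5214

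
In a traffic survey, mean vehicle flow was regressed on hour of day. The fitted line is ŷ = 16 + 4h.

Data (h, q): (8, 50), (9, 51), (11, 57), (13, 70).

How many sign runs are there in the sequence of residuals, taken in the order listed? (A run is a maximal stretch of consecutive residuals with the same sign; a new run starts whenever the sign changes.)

h=8: ŷ = 16 + 4·8 = 48; e = 50 − 48 = 2
h=9: ŷ = 16 + 4·9 = 52; e = 51 − 52 = -1
h=11: ŷ = 16 + 4·11 = 60; e = 57 − 60 = -3
h=13: ŷ = 16 + 4·13 = 68; e = 70 − 68 = 2
Signs: + − − +
Runs: +×1, −×2, +×1 → 3

3 runs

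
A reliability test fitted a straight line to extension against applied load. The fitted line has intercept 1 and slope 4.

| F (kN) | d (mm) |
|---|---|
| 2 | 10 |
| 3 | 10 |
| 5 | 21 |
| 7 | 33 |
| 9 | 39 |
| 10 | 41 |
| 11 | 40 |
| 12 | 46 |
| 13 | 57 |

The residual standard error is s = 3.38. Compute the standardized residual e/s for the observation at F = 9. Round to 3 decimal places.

d̂ = 1 + 4·9 = 37
e = 39 − 37 = 2
e/s = 2 / 3.38 = 0.592

0.592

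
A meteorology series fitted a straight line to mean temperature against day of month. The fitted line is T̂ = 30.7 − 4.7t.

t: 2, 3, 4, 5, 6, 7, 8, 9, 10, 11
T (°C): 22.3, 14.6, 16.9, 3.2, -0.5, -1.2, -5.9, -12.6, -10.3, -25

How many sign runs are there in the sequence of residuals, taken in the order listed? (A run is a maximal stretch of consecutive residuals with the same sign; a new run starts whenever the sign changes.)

8 runs

t=2: T̂ = 30.7 − 4.7·2 = 21.3; r = 22.3 − 21.3 = 1
t=3: T̂ = 30.7 − 4.7·3 = 16.6; r = 14.6 − 16.6 = -2
t=4: T̂ = 30.7 − 4.7·4 = 11.9; r = 16.9 − 11.9 = 5
t=5: T̂ = 30.7 − 4.7·5 = 7.2; r = 3.2 − 7.2 = -4
t=6: T̂ = 30.7 − 4.7·6 = 2.5; r = -0.5 − 2.5 = -3
t=7: T̂ = 30.7 − 4.7·7 = -2.2; r = -1.2 − (-2.2) = 1
t=8: T̂ = 30.7 − 4.7·8 = -6.9; r = -5.9 − (-6.9) = 1
t=9: T̂ = 30.7 − 4.7·9 = -11.6; r = -12.6 − (-11.6) = -1
t=10: T̂ = 30.7 − 4.7·10 = -16.3; r = -10.3 − (-16.3) = 6
t=11: T̂ = 30.7 − 4.7·11 = -21; r = -25 − (-21) = -4
Signs: + − + − − + + − + −
Runs: +×1, −×1, +×1, −×2, +×2, −×1, +×1, −×1 → 8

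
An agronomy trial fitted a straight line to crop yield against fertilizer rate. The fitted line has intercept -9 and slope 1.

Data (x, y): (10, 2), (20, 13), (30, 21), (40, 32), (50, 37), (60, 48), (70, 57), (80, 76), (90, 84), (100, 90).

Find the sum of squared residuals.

SSE = 82

x=10: ŷ = -9 + 10 = 1; e = 2 − 1 = 1
x=20: ŷ = -9 + 20 = 11; e = 13 − 11 = 2
x=30: ŷ = -9 + 30 = 21; e = 21 − 21 = 0
x=40: ŷ = -9 + 40 = 31; e = 32 − 31 = 1
x=50: ŷ = -9 + 50 = 41; e = 37 − 41 = -4
x=60: ŷ = -9 + 60 = 51; e = 48 − 51 = -3
x=70: ŷ = -9 + 70 = 61; e = 57 − 61 = -4
x=80: ŷ = -9 + 80 = 71; e = 76 − 71 = 5
x=90: ŷ = -9 + 90 = 81; e = 84 − 81 = 3
x=100: ŷ = -9 + 100 = 91; e = 90 − 91 = -1
SSE = 1 + 4 + 0 + 1 + 16 + 9 + 16 + 25 + 9 + 1 = 82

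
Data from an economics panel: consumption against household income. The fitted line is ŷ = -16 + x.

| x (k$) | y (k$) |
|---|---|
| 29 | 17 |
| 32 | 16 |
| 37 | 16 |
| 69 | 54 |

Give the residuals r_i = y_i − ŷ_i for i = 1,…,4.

x=29: ŷ = -16 + 29 = 13; r = 17 − 13 = 4
x=32: ŷ = -16 + 32 = 16; r = 16 − 16 = 0
x=37: ŷ = -16 + 37 = 21; r = 16 − 21 = -5
x=69: ŷ = -16 + 69 = 53; r = 54 − 53 = 1

4, 0, -5, 1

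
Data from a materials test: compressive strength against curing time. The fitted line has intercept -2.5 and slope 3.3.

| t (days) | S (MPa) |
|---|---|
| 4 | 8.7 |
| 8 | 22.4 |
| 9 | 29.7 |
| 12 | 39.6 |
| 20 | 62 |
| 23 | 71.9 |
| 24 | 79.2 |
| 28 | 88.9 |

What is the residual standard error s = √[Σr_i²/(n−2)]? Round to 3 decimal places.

s = 2.255

t=4: ŷ = -2.5 + 3.3·4 = 10.7; r = 8.7 − 10.7 = -2
t=8: ŷ = -2.5 + 3.3·8 = 23.9; r = 22.4 − 23.9 = -1.5
t=9: ŷ = -2.5 + 3.3·9 = 27.2; r = 29.7 − 27.2 = 2.5
t=12: ŷ = -2.5 + 3.3·12 = 37.1; r = 39.6 − 37.1 = 2.5
t=20: ŷ = -2.5 + 3.3·20 = 63.5; r = 62 − 63.5 = -1.5
t=23: ŷ = -2.5 + 3.3·23 = 73.4; r = 71.9 − 73.4 = -1.5
t=24: ŷ = -2.5 + 3.3·24 = 76.7; r = 79.2 − 76.7 = 2.5
t=28: ŷ = -2.5 + 3.3·28 = 89.9; r = 88.9 − 89.9 = -1
SSE = 4 + 2.25 + 6.25 + 6.25 + 2.25 + 2.25 + 6.25 + 1 = 30.5
s = √(30.5/6) = √5.08333 ≈ 2.255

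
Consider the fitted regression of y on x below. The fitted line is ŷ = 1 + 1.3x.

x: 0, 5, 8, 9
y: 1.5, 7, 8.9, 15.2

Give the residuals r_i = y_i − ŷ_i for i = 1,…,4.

x=0: ŷ = 1 + 1.3·0 = 1; r = 1.5 − 1 = 0.5
x=5: ŷ = 1 + 1.3·5 = 7.5; r = 7 − 7.5 = -0.5
x=8: ŷ = 1 + 1.3·8 = 11.4; r = 8.9 − 11.4 = -2.5
x=9: ŷ = 1 + 1.3·9 = 12.7; r = 15.2 − 12.7 = 2.5

0.5, -0.5, -2.5, 2.5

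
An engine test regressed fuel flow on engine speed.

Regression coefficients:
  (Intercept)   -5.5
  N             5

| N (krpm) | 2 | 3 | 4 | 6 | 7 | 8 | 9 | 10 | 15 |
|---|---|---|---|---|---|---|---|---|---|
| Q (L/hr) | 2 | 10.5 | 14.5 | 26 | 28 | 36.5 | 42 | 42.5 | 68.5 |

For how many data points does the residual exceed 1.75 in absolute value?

4

N=2: ŷ = -5.5 + 5·2 = 4.5; e = 2 − 4.5 = -2.5
N=3: ŷ = -5.5 + 5·3 = 9.5; e = 10.5 − 9.5 = 1
N=4: ŷ = -5.5 + 5·4 = 14.5; e = 14.5 − 14.5 = 0
N=6: ŷ = -5.5 + 5·6 = 24.5; e = 26 − 24.5 = 1.5
N=7: ŷ = -5.5 + 5·7 = 29.5; e = 28 − 29.5 = -1.5
N=8: ŷ = -5.5 + 5·8 = 34.5; e = 36.5 − 34.5 = 2
N=9: ŷ = -5.5 + 5·9 = 39.5; e = 42 − 39.5 = 2.5
N=10: ŷ = -5.5 + 5·10 = 44.5; e = 42.5 − 44.5 = -2
N=15: ŷ = -5.5 + 5·15 = 69.5; e = 68.5 − 69.5 = -1
|e| > 1.75: N=2 (|e|=2.5), N=8 (|e|=2), N=9 (|e|=2.5), N=10 (|e|=2) → 4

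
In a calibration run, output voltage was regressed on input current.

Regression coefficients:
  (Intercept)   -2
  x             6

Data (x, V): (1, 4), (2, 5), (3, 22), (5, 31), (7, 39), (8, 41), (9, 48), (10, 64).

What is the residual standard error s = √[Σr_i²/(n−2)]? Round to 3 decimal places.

x=1: ŷ = -2 + 6·1 = 4; r = 4 − 4 = 0
x=2: ŷ = -2 + 6·2 = 10; r = 5 − 10 = -5
x=3: ŷ = -2 + 6·3 = 16; r = 22 − 16 = 6
x=5: ŷ = -2 + 6·5 = 28; r = 31 − 28 = 3
x=7: ŷ = -2 + 6·7 = 40; r = 39 − 40 = -1
x=8: ŷ = -2 + 6·8 = 46; r = 41 − 46 = -5
x=9: ŷ = -2 + 6·9 = 52; r = 48 − 52 = -4
x=10: ŷ = -2 + 6·10 = 58; r = 64 − 58 = 6
SSE = 0 + 25 + 36 + 9 + 1 + 25 + 16 + 36 = 148
s = √(148/6) = √24.6667 ≈ 4.967

s = 4.967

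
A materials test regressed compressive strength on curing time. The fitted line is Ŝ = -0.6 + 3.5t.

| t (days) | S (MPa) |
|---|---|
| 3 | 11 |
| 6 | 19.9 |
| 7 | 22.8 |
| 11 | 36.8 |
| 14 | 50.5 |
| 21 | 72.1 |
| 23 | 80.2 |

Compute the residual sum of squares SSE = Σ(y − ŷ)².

t=3: Ŝ = -0.6 + 3.5·3 = 9.9; e = 11 − 9.9 = 1.1
t=6: Ŝ = -0.6 + 3.5·6 = 20.4; e = 19.9 − 20.4 = -0.5
t=7: Ŝ = -0.6 + 3.5·7 = 23.9; e = 22.8 − 23.9 = -1.1
t=11: Ŝ = -0.6 + 3.5·11 = 37.9; e = 36.8 − 37.9 = -1.1
t=14: Ŝ = -0.6 + 3.5·14 = 48.4; e = 50.5 − 48.4 = 2.1
t=21: Ŝ = -0.6 + 3.5·21 = 72.9; e = 72.1 − 72.9 = -0.8
t=23: Ŝ = -0.6 + 3.5·23 = 79.9; e = 80.2 − 79.9 = 0.3
SSE = 1.21 + 0.25 + 1.21 + 1.21 + 4.41 + 0.64 + 0.09 = 9.02

SSE = 9.02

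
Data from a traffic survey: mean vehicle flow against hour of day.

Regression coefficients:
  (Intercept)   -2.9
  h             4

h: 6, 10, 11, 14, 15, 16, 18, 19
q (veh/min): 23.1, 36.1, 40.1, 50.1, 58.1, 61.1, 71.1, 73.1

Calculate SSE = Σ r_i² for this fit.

SSE = 20

h=6: ŷ = -2.9 + 4·6 = 21.1; r = 23.1 − 21.1 = 2
h=10: ŷ = -2.9 + 4·10 = 37.1; r = 36.1 − 37.1 = -1
h=11: ŷ = -2.9 + 4·11 = 41.1; r = 40.1 − 41.1 = -1
h=14: ŷ = -2.9 + 4·14 = 53.1; r = 50.1 − 53.1 = -3
h=15: ŷ = -2.9 + 4·15 = 57.1; r = 58.1 − 57.1 = 1
h=16: ŷ = -2.9 + 4·16 = 61.1; r = 61.1 − 61.1 = 0
h=18: ŷ = -2.9 + 4·18 = 69.1; r = 71.1 − 69.1 = 2
h=19: ŷ = -2.9 + 4·19 = 73.1; r = 73.1 − 73.1 = 0
SSE = 4 + 1 + 1 + 9 + 1 + 0 + 4 + 0 = 20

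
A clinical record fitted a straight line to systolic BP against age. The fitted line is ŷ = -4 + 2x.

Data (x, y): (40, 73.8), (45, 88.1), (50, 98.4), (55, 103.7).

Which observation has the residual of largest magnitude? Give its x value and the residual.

x=40: ŷ = -4 + 2·40 = 76; e = 73.8 − 76 = -2.2
x=45: ŷ = -4 + 2·45 = 86; e = 88.1 − 86 = 2.1
x=50: ŷ = -4 + 2·50 = 96; e = 98.4 − 96 = 2.4
x=55: ŷ = -4 + 2·55 = 106; e = 103.7 − 106 = -2.3
Largest |e| is 2.4 at x = 50, residual 2.4.

x = 50, e = 2.4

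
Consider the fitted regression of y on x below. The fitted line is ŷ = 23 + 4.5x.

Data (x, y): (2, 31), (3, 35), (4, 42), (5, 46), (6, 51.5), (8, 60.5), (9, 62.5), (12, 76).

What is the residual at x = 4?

ŷ = 23 + 4.5·4 = 41
e = 42 − 41 = 1

e = 1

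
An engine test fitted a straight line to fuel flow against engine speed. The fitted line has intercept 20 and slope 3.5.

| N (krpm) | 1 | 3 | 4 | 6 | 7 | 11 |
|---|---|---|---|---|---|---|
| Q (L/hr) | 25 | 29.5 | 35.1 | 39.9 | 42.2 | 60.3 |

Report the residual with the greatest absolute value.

r = -2.3

N=1: Q̂ = 20 + 3.5·1 = 23.5; r = 25 − 23.5 = 1.5
N=3: Q̂ = 20 + 3.5·3 = 30.5; r = 29.5 − 30.5 = -1
N=4: Q̂ = 20 + 3.5·4 = 34; r = 35.1 − 34 = 1.1
N=6: Q̂ = 20 + 3.5·6 = 41; r = 39.9 − 41 = -1.1
N=7: Q̂ = 20 + 3.5·7 = 44.5; r = 42.2 − 44.5 = -2.3
N=11: Q̂ = 20 + 3.5·11 = 58.5; r = 60.3 − 58.5 = 1.8
Largest |r| is 2.3 at N = 7, residual -2.3.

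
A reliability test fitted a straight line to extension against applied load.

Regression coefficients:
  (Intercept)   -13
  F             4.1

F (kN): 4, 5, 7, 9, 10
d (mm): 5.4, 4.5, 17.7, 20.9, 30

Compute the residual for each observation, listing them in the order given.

2, -3, 2, -3, 2

F=4: ŷ = -13 + 4.1·4 = 3.4; e = 5.4 − 3.4 = 2
F=5: ŷ = -13 + 4.1·5 = 7.5; e = 4.5 − 7.5 = -3
F=7: ŷ = -13 + 4.1·7 = 15.7; e = 17.7 − 15.7 = 2
F=9: ŷ = -13 + 4.1·9 = 23.9; e = 20.9 − 23.9 = -3
F=10: ŷ = -13 + 4.1·10 = 28; e = 30 − 28 = 2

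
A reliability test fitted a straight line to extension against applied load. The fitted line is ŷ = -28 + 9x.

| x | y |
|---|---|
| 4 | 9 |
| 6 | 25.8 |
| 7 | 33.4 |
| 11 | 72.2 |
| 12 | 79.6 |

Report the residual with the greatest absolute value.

x=4: ŷ = -28 + 9·4 = 8; r = 9 − 8 = 1
x=6: ŷ = -28 + 9·6 = 26; r = 25.8 − 26 = -0.2
x=7: ŷ = -28 + 9·7 = 35; r = 33.4 − 35 = -1.6
x=11: ŷ = -28 + 9·11 = 71; r = 72.2 − 71 = 1.2
x=12: ŷ = -28 + 9·12 = 80; r = 79.6 − 80 = -0.4
Largest |r| is 1.6 at x = 7, residual -1.6.

r = -1.6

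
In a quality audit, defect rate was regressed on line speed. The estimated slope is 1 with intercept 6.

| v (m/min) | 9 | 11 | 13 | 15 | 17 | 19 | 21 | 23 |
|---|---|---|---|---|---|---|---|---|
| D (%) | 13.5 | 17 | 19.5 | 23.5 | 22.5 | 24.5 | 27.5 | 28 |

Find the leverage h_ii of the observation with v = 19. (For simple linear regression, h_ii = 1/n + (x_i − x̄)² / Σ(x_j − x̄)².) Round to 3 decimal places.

h = 0.179

v̄ = (9 + 11 + 13 + 15 + 17 + 19 + 21 + 23)/8 = 16
Σ(v − v̄)² = 49 + 25 + 9 + 1 + 1 + 9 + 25 + 49 = 168
h = 1/8 + (3)²/168 = 0.125 + 0.0535714 = 0.179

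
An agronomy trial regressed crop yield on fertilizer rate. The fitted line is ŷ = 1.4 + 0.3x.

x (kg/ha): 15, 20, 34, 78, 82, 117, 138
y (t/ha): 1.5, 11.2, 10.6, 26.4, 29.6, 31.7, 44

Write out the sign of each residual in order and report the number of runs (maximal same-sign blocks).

x=15: ŷ = 1.4 + 0.3·15 = 5.9; e = 1.5 − 5.9 = -4.4
x=20: ŷ = 1.4 + 0.3·20 = 7.4; e = 11.2 − 7.4 = 3.8
x=34: ŷ = 1.4 + 0.3·34 = 11.6; e = 10.6 − 11.6 = -1
x=78: ŷ = 1.4 + 0.3·78 = 24.8; e = 26.4 − 24.8 = 1.6
x=82: ŷ = 1.4 + 0.3·82 = 26; e = 29.6 − 26 = 3.6
x=117: ŷ = 1.4 + 0.3·117 = 36.5; e = 31.7 − 36.5 = -4.8
x=138: ŷ = 1.4 + 0.3·138 = 42.8; e = 44 − 42.8 = 1.2
Signs: − + − + + − +
Runs: −×1, +×1, −×1, +×2, −×1, +×1 → 6

6 runs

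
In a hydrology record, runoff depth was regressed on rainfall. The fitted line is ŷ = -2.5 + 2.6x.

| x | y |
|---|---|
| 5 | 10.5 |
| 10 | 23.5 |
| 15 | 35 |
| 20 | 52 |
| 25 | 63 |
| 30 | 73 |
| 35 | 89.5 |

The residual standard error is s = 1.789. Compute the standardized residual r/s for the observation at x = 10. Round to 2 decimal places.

0.00

ŷ = -2.5 + 2.6·10 = 23.5
r = 23.5 − 23.5 = 0
r/s = 0 / 1.789 = 0.00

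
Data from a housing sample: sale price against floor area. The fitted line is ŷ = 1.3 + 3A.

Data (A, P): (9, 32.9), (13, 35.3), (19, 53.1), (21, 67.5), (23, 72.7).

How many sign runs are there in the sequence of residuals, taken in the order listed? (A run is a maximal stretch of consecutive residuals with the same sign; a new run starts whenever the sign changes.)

A=9: ŷ = 1.3 + 3·9 = 28.3; r = 32.9 − 28.3 = 4.6
A=13: ŷ = 1.3 + 3·13 = 40.3; r = 35.3 − 40.3 = -5
A=19: ŷ = 1.3 + 3·19 = 58.3; r = 53.1 − 58.3 = -5.2
A=21: ŷ = 1.3 + 3·21 = 64.3; r = 67.5 − 64.3 = 3.2
A=23: ŷ = 1.3 + 3·23 = 70.3; r = 72.7 − 70.3 = 2.4
Signs: + − − + +
Runs: +×1, −×2, +×2 → 3

3 runs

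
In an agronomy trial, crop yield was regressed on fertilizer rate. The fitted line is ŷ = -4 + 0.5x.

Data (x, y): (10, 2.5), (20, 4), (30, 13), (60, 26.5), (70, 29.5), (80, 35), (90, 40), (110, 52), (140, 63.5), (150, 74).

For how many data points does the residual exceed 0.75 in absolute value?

9

x=10: ŷ = -4 + 0.5·10 = 1; e = 2.5 − 1 = 1.5
x=20: ŷ = -4 + 0.5·20 = 6; e = 4 − 6 = -2
x=30: ŷ = -4 + 0.5·30 = 11; e = 13 − 11 = 2
x=60: ŷ = -4 + 0.5·60 = 26; e = 26.5 − 26 = 0.5
x=70: ŷ = -4 + 0.5·70 = 31; e = 29.5 − 31 = -1.5
x=80: ŷ = -4 + 0.5·80 = 36; e = 35 − 36 = -1
x=90: ŷ = -4 + 0.5·90 = 41; e = 40 − 41 = -1
x=110: ŷ = -4 + 0.5·110 = 51; e = 52 − 51 = 1
x=140: ŷ = -4 + 0.5·140 = 66; e = 63.5 − 66 = -2.5
x=150: ŷ = -4 + 0.5·150 = 71; e = 74 − 71 = 3
|e| > 0.75: x=10 (|e|=1.5), x=20 (|e|=2), x=30 (|e|=2), x=70 (|e|=1.5), x=80 (|e|=1), x=90 (|e|=1), x=110 (|e|=1), x=140 (|e|=2.5), x=150 (|e|=3) → 9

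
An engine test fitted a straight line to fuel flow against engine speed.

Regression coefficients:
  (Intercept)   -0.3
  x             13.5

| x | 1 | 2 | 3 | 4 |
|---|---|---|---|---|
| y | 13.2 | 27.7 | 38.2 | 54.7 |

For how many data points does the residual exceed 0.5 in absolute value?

3

x=1: ŷ = -0.3 + 13.5·1 = 13.2; e = 13.2 − 13.2 = 0
x=2: ŷ = -0.3 + 13.5·2 = 26.7; e = 27.7 − 26.7 = 1
x=3: ŷ = -0.3 + 13.5·3 = 40.2; e = 38.2 − 40.2 = -2
x=4: ŷ = -0.3 + 13.5·4 = 53.7; e = 54.7 − 53.7 = 1
|e| > 0.5: x=2 (|e|=1), x=3 (|e|=2), x=4 (|e|=1) → 3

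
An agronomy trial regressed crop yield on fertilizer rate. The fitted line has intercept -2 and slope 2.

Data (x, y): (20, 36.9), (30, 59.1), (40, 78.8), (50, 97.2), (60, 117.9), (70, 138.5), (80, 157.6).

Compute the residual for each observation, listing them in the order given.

x=20: ŷ = -2 + 2·20 = 38; e = 36.9 − 38 = -1.1
x=30: ŷ = -2 + 2·30 = 58; e = 59.1 − 58 = 1.1
x=40: ŷ = -2 + 2·40 = 78; e = 78.8 − 78 = 0.8
x=50: ŷ = -2 + 2·50 = 98; e = 97.2 − 98 = -0.8
x=60: ŷ = -2 + 2·60 = 118; e = 117.9 − 118 = -0.1
x=70: ŷ = -2 + 2·70 = 138; e = 138.5 − 138 = 0.5
x=80: ŷ = -2 + 2·80 = 158; e = 157.6 − 158 = -0.4

-1.1, 1.1, 0.8, -0.8, -0.1, 0.5, -0.4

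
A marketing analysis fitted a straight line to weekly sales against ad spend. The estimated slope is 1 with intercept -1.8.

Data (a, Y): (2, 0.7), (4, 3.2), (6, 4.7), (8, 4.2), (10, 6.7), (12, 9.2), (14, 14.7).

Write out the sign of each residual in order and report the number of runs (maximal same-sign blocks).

3 runs

a=2: Ŷ = -1.8 + 2 = 0.2; r = 0.7 − 0.2 = 0.5
a=4: Ŷ = -1.8 + 4 = 2.2; r = 3.2 − 2.2 = 1
a=6: Ŷ = -1.8 + 6 = 4.2; r = 4.7 − 4.2 = 0.5
a=8: Ŷ = -1.8 + 8 = 6.2; r = 4.2 − 6.2 = -2
a=10: Ŷ = -1.8 + 10 = 8.2; r = 6.7 − 8.2 = -1.5
a=12: Ŷ = -1.8 + 12 = 10.2; r = 9.2 − 10.2 = -1
a=14: Ŷ = -1.8 + 14 = 12.2; r = 14.7 − 12.2 = 2.5
Signs: + + + − − − +
Runs: +×3, −×3, +×1 → 3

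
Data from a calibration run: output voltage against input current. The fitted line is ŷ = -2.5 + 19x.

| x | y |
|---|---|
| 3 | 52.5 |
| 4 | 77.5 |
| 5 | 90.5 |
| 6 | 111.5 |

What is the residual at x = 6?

e = 0

ŷ = -2.5 + 19·6 = 111.5
e = 111.5 − 111.5 = 0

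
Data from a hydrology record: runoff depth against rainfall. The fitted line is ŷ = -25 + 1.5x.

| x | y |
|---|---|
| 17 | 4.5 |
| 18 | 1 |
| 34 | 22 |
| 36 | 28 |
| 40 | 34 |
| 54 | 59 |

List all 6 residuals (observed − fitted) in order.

4, -1, -4, -1, -1, 3

x=17: ŷ = -25 + 1.5·17 = 0.5; e = 4.5 − 0.5 = 4
x=18: ŷ = -25 + 1.5·18 = 2; e = 1 − 2 = -1
x=34: ŷ = -25 + 1.5·34 = 26; e = 22 − 26 = -4
x=36: ŷ = -25 + 1.5·36 = 29; e = 28 − 29 = -1
x=40: ŷ = -25 + 1.5·40 = 35; e = 34 − 35 = -1
x=54: ŷ = -25 + 1.5·54 = 56; e = 59 − 56 = 3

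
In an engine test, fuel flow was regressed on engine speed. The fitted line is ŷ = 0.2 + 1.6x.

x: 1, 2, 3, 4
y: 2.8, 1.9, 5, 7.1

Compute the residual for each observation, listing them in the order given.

1, -1.5, 0, 0.5

x=1: ŷ = 0.2 + 1.6·1 = 1.8; e = 2.8 − 1.8 = 1
x=2: ŷ = 0.2 + 1.6·2 = 3.4; e = 1.9 − 3.4 = -1.5
x=3: ŷ = 0.2 + 1.6·3 = 5; e = 5 − 5 = 0
x=4: ŷ = 0.2 + 1.6·4 = 6.6; e = 7.1 − 6.6 = 0.5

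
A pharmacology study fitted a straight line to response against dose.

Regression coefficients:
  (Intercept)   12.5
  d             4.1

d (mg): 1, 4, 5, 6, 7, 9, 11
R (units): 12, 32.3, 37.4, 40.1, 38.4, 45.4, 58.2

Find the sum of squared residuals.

d=1: ŷ = 12.5 + 4.1·1 = 16.6; e = 12 − 16.6 = -4.6
d=4: ŷ = 12.5 + 4.1·4 = 28.9; e = 32.3 − 28.9 = 3.4
d=5: ŷ = 12.5 + 4.1·5 = 33; e = 37.4 − 33 = 4.4
d=6: ŷ = 12.5 + 4.1·6 = 37.1; e = 40.1 − 37.1 = 3
d=7: ŷ = 12.5 + 4.1·7 = 41.2; e = 38.4 − 41.2 = -2.8
d=9: ŷ = 12.5 + 4.1·9 = 49.4; e = 45.4 − 49.4 = -4
d=11: ŷ = 12.5 + 4.1·11 = 57.6; e = 58.2 − 57.6 = 0.6
SSE = 21.16 + 11.56 + 19.36 + 9 + 7.84 + 16 + 0.36 = 85.28

SSE = 85.28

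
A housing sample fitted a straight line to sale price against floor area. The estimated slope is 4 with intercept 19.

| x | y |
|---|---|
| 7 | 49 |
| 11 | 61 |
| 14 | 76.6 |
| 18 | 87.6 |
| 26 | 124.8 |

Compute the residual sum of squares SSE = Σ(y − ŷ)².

SSE = 25.36

x=7: ŷ = 19 + 4·7 = 47; r = 49 − 47 = 2
x=11: ŷ = 19 + 4·11 = 63; r = 61 − 63 = -2
x=14: ŷ = 19 + 4·14 = 75; r = 76.6 − 75 = 1.6
x=18: ŷ = 19 + 4·18 = 91; r = 87.6 − 91 = -3.4
x=26: ŷ = 19 + 4·26 = 123; r = 124.8 − 123 = 1.8
SSE = 4 + 4 + 2.56 + 11.56 + 3.24 = 25.36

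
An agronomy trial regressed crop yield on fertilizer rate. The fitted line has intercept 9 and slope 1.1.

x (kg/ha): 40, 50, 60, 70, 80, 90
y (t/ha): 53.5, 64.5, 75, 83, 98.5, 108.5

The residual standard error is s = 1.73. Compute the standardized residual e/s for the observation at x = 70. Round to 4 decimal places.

ŷ = 9 + 1.1·70 = 86
e = 83 − 86 = -3
e/s = -3 / 1.73 = -1.7341

-1.7341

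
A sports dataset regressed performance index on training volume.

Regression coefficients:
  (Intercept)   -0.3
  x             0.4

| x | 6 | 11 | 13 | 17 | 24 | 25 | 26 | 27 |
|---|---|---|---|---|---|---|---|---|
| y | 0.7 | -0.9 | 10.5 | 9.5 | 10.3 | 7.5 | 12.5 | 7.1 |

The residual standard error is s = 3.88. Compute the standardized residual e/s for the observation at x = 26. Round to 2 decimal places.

0.62

ŷ = -0.3 + 0.4·26 = 10.1
e = 12.5 − 10.1 = 2.4
e/s = 2.4 / 3.88 = 0.62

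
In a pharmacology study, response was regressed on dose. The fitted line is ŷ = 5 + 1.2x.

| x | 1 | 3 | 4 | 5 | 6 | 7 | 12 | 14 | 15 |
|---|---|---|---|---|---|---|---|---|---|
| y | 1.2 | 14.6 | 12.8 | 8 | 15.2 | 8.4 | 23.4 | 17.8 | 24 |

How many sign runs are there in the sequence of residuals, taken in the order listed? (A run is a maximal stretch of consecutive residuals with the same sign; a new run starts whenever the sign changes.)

x=1: ŷ = 5 + 1.2·1 = 6.2; r = 1.2 − 6.2 = -5
x=3: ŷ = 5 + 1.2·3 = 8.6; r = 14.6 − 8.6 = 6
x=4: ŷ = 5 + 1.2·4 = 9.8; r = 12.8 − 9.8 = 3
x=5: ŷ = 5 + 1.2·5 = 11; r = 8 − 11 = -3
x=6: ŷ = 5 + 1.2·6 = 12.2; r = 15.2 − 12.2 = 3
x=7: ŷ = 5 + 1.2·7 = 13.4; r = 8.4 − 13.4 = -5
x=12: ŷ = 5 + 1.2·12 = 19.4; r = 23.4 − 19.4 = 4
x=14: ŷ = 5 + 1.2·14 = 21.8; r = 17.8 − 21.8 = -4
x=15: ŷ = 5 + 1.2·15 = 23; r = 24 − 23 = 1
Signs: − + + − + − + − +
Runs: −×1, +×2, −×1, +×1, −×1, +×1, −×1, +×1 → 8

8 runs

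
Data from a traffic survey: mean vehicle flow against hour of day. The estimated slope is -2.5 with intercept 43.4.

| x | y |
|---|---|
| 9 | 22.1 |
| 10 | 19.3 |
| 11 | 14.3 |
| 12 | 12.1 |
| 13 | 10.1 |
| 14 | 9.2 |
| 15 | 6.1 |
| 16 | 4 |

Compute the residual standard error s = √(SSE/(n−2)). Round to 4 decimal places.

s = 1.1676

x=9: ŷ = 43.4 − 2.5·9 = 20.9; e = 22.1 − 20.9 = 1.2
x=10: ŷ = 43.4 − 2.5·10 = 18.4; e = 19.3 − 18.4 = 0.9
x=11: ŷ = 43.4 − 2.5·11 = 15.9; e = 14.3 − 15.9 = -1.6
x=12: ŷ = 43.4 − 2.5·12 = 13.4; e = 12.1 − 13.4 = -1.3
x=13: ŷ = 43.4 − 2.5·13 = 10.9; e = 10.1 − 10.9 = -0.8
x=14: ŷ = 43.4 − 2.5·14 = 8.4; e = 9.2 − 8.4 = 0.8
x=15: ŷ = 43.4 − 2.5·15 = 5.9; e = 6.1 − 5.9 = 0.2
x=16: ŷ = 43.4 − 2.5·16 = 3.4; e = 4 − 3.4 = 0.6
SSE = 1.44 + 0.81 + 2.56 + 1.69 + 0.64 + 0.64 + 0.04 + 0.36 = 8.18
s = √(8.18/6) = √1.36333 ≈ 1.1676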